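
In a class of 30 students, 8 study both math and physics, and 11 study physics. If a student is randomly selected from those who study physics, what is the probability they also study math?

P(A ∩ B) = 8/30 = 4/15
P(B) = 11/30
P(A|B) = P(A ∩ B) / P(B) = (4/15) / (11/30) = 8/11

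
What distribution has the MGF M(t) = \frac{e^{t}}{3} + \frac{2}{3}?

The MGF M(t) = \frac{e^{t}}{3} + \frac{2}{3} is the standard form for the Bernoulli distribution.
Comparing with the known MGF formula identifies: Bernoulli(p=1/3)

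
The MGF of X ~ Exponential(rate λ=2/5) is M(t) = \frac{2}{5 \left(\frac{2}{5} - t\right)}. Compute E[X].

To find E[X], compute M^(1)(0):
M^(1)(t) = \frac{2}{5 \left(\frac{2}{5} - t\right)^{2}}
M^(1)(0) = \frac{5}{2}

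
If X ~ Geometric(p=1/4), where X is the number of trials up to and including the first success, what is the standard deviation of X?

For X ~ Geometric(p=1/4), where X is the number of trials up to and including the first success:
Var(X) = 12
SD(X) = √(Var(X)) = √(12) = 2 \sqrt{3}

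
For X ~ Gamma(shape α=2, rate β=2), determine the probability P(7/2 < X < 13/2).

P(7/2 < X < 13/2) = ∫_{7/2}^{13/2} f(x) dx
where f(x) = 4 x e^{- 2 x}
= \frac{2 \left(-7 + 4 e^{6}\right)}{e^{13}}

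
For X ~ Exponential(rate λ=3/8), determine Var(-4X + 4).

For X ~ Exponential(rate λ=3/8):
Var(X) = \frac{64}{9}
Var(-4X + 4) = (-4)² × Var(X) = 16 × \frac{64}{9} = \frac{1024}{9}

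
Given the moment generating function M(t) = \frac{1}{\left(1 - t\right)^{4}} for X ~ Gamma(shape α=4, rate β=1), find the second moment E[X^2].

To find E[X^2], compute M^(2)(0):
M^(1)(t) = \frac{4}{\left(1 - t\right)^{5}}
M^(2)(t) = \frac{20}{\left(1 - t\right)^{6}}
M^(2)(0) = 20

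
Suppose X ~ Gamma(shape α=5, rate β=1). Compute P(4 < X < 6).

P(4 < X < 6) = ∫_{4}^{6} f(x) dx
where f(x) = \frac{x^{4} e^{- x}}{24}
= \frac{-345 + 103 e^{2}}{3 e^{6}}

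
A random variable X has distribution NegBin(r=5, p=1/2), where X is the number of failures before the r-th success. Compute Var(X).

For X ~ NegBin(r=5, p=1/2), where X is the number of failures before the r-th success:
Var(X) = 10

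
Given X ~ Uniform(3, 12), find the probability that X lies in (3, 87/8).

P(3 < X < 87/8) = ∫_{3}^{87/8} f(x) dx
where f(x) = \frac{1}{9}
= \frac{7}{8}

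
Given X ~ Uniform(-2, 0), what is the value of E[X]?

For X ~ Uniform(-2, 0), the expected value is:
E[X] = -1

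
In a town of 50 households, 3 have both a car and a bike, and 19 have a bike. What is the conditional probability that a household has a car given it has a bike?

P(A ∩ B) = 3/50
P(B) = 19/50
P(A|B) = P(A ∩ B) / P(B) = (3/50) / (19/50) = 3/19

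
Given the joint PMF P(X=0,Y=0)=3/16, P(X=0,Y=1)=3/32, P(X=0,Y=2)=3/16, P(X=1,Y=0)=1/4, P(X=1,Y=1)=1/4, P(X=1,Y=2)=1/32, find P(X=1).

P(X=1) = P(X=1,Y=0) + P(X=1,Y=1) + P(X=1,Y=2)
= 1/4 + 1/4 + 1/32
= 17/32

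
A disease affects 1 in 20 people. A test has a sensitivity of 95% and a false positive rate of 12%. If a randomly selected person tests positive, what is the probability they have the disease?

Let D = the rare event, + = positive/flagged.
P(D) = 1/20
P(+|D) = 95/100 = 19/20
P(+|D') = 12/100 = 3/25
P(+) = P(+|D)P(D) + P(+|D')P(D')
     = \frac{19}{20} × \frac{1}{20} + \frac{3}{25} × \frac{19}{20}
     = \frac{323}{2000}
P(D|+) = P(+|D)P(D)/P(+) = \frac{5}{17}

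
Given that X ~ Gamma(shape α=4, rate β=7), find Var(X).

For X ~ Gamma(shape α=4, rate β=7):
Var(X) = \frac{4}{49}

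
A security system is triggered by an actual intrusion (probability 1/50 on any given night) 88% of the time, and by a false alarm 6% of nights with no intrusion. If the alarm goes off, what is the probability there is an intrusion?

Let D = the rare event, + = positive/flagged.
P(D) = 1/50
P(+|D) = 88/100 = 22/25
P(+|D') = 6/100 = 3/50
P(+) = P(+|D)P(D) + P(+|D')P(D')
     = \frac{22}{25} × \frac{1}{50} + \frac{3}{50} × \frac{49}{50}
     = \frac{191}{2500}
P(D|+) = P(+|D)P(D)/P(+) = \frac{44}{191}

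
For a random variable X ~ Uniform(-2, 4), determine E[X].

For X ~ Uniform(-2, 4), the expected value is:
E[X] = 1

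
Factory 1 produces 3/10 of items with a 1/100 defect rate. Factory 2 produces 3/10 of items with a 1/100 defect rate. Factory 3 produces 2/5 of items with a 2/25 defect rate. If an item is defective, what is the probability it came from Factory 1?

Using Bayes' theorem:
P(F1) = 3/10, P(D|F1) = 1/100
P(F2) = 3/10, P(D|F2) = 1/100
P(F3) = 2/5, P(D|F3) = 2/25
P(D) = P(D|F1)P(F1) + P(D|F2)P(F2) + P(D|F3)P(F3)
     = \frac{19}{500}
P(F1|D) = P(D|F1)P(F1) / P(D)
= \frac{3}{38}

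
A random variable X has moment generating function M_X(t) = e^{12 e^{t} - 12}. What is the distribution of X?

The MGF M(t) = e^{12 e^{t} - 12} is the standard form for the Poisson distribution.
Comparing with the known MGF formula identifies: Poisson(λ=12)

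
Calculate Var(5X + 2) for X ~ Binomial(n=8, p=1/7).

For X ~ Binomial(n=8, p=1/7):
Var(X) = \frac{48}{49}
Var(5X + 2) = (5)² × Var(X) = 25 × \frac{48}{49} = \frac{1200}{49}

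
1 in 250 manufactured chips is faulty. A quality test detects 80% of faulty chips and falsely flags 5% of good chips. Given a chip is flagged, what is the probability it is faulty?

Let D = the rare event, + = positive/flagged.
P(D) = 1/250
P(+|D) = 80/100 = 4/5
P(+|D') = 5/100 = 1/20
P(+) = P(+|D)P(D) + P(+|D')P(D')
     = \frac{4}{5} × \frac{1}{250} + \frac{1}{20} × \frac{249}{250}
     = \frac{53}{1000}
P(D|+) = P(+|D)P(D)/P(+) = \frac{16}{265}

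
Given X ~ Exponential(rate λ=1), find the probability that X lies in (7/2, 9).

P(7/2 < X < 9) = ∫_{7/2}^{9} f(x) dx
where f(x) = e^{- x}
= - \frac{1}{e^{9}} + e^{- \frac{7}{2}}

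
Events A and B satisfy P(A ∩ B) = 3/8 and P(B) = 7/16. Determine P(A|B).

P(A|B) = P(A ∩ B) / P(B)
= (3/8) / (7/16)
= 6/7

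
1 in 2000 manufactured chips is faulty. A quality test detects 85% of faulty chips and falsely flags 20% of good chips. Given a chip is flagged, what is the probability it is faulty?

Let D = the rare event, + = positive/flagged.
P(D) = 1/2000
P(+|D) = 85/100 = 17/20
P(+|D') = 20/100 = 1/5
P(+) = P(+|D)P(D) + P(+|D')P(D')
     = \frac{17}{20} × \frac{1}{2000} + \frac{1}{5} × \frac{1999}{2000}
     = \frac{8013}{40000}
P(D|+) = P(+|D)P(D)/P(+) = \frac{17}{8013}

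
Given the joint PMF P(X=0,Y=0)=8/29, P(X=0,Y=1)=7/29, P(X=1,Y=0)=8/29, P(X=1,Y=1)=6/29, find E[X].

First find marginal of X:
P(X=0) = 15/29
P(X=1) = 14/29
E[X] = 0 × 15/29 + 1 × 14/29 = 14/29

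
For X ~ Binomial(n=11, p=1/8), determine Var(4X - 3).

For X ~ Binomial(n=11, p=1/8):
Var(X) = \frac{77}{64}
Var(4X - 3) = (4)² × Var(X) = 16 × \frac{77}{64} = \frac{77}{4}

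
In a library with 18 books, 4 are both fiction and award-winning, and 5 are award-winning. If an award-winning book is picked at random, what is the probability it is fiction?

P(A ∩ B) = 4/18 = 2/9
P(B) = 5/18
P(A|B) = P(A ∩ B) / P(B) = (2/9) / (5/18) = 4/5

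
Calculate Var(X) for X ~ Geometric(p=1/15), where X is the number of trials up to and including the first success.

For X ~ Geometric(p=1/15), where X is the number of trials up to and including the first success:
Var(X) = 210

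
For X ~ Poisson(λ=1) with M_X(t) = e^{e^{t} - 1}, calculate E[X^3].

To find E[X^3], compute M^(3)(0):
M^(1)(t) = e^{t} e^{e^{t} - 1}
M^(2)(t) = e^{2 t} e^{e^{t} - 1} + e^{t} e^{e^{t} - 1}
M^(3)(t) = e^{3 t} e^{e^{t} - 1} + 3 e^{2 t} e^{e^{t} - 1} + e^{t} e^{e^{t} - 1}
M^(3)(0) = 5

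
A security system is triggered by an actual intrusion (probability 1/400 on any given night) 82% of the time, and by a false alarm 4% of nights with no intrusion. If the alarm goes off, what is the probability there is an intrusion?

Let D = the rare event, + = positive/flagged.
P(D) = 1/400
P(+|D) = 82/100 = 41/50
P(+|D') = 4/100 = 1/25
P(+) = P(+|D)P(D) + P(+|D')P(D')
     = \frac{41}{50} × \frac{1}{400} + \frac{1}{25} × \frac{399}{400}
     = \frac{839}{20000}
P(D|+) = P(+|D)P(D)/P(+) = \frac{41}{839}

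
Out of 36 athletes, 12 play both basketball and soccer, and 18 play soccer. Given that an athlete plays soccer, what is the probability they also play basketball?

P(A ∩ B) = 12/36 = 1/3
P(B) = 18/36 = 1/2
P(A|B) = P(A ∩ B) / P(B) = (1/3) / (1/2) = 2/3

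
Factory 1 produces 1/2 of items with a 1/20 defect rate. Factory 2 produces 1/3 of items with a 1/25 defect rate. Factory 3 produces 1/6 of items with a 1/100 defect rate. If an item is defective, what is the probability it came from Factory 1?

Using Bayes' theorem:
P(F1) = 1/2, P(D|F1) = 1/20
P(F2) = 1/3, P(D|F2) = 1/25
P(F3) = 1/6, P(D|F3) = 1/100
P(D) = P(D|F1)P(F1) + P(D|F2)P(F2) + P(D|F3)P(F3)
     = \frac{1}{25}
P(F1|D) = P(D|F1)P(F1) / P(D)
= \frac{5}{8}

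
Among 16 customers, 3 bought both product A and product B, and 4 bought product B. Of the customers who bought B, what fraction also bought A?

P(A ∩ B) = 3/16
P(B) = 4/16 = 1/4
P(A|B) = P(A ∩ B) / P(B) = (3/16) / (1/4) = 3/4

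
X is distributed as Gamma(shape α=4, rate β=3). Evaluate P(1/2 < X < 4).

P(1/2 < X < 4) = ∫_{1/2}^{4} f(x) dx
where f(x) = \frac{27 x^{3} e^{- 3 x}}{2}
= - \frac{373}{e^{12}} + \frac{67}{16 e^{\frac{3}{2}}}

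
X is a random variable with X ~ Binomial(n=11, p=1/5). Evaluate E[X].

For X ~ Binomial(n=11, p=1/5), the expected value is:
E[X] = \frac{11}{5}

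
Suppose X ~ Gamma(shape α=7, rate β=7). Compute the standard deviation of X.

For X ~ Gamma(shape α=7, rate β=7):
Var(X) = \frac{1}{7}
SD(X) = √(Var(X)) = √(\frac{1}{7}) = \frac{\sqrt{7}}{7}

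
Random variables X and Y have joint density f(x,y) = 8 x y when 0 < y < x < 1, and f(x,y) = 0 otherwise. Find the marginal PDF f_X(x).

f_X(x) = ∫_0^x 8 x y dy = 4 x^{3}
for 0 < x < 1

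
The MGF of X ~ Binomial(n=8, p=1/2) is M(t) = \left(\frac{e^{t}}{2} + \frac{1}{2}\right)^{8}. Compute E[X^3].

To find E[X^3], compute M^(3)(0):
M^(1)(t) = 4 \left(\frac{e^{t}}{2} + \frac{1}{2}\right)^{7} e^{t}
M^(2)(t) = 4 \left(\frac{e^{t}}{2} + \frac{1}{2}\right)^{7} e^{t} + 14 \left(\frac{e^{t}}{2} + \frac{1}{2}\right)^{6} e^{2 t}
M^(3)(t) = 4 \left(\frac{e^{t}}{2} + \frac{1}{2}\right)^{7} e^{t} + 42 \left(\frac{e^{t}}{2} + \frac{1}{2}\right)^{6} e^{2 t} + 42 \left(\frac{e^{t}}{2} + \frac{1}{2}\right)^{5} e^{3 t}
M^(3)(0) = 88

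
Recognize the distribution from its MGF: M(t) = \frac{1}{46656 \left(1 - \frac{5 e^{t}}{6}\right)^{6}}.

The MGF M(t) = \frac{1}{46656 \left(1 - \frac{5 e^{t}}{6}\right)^{6}} is the standard form for the NegativeBinomial distribution.
Comparing with the known MGF formula identifies: NegBin(r=6, p=1/6), X = failures before r-th success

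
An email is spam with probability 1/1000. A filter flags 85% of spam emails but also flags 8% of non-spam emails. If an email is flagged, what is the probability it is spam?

Let D = the rare event, + = positive/flagged.
P(D) = 1/1000
P(+|D) = 85/100 = 17/20
P(+|D') = 8/100 = 2/25
P(+) = P(+|D)P(D) + P(+|D')P(D')
     = \frac{17}{20} × \frac{1}{1000} + \frac{2}{25} × \frac{999}{1000}
     = \frac{8077}{100000}
P(D|+) = P(+|D)P(D)/P(+) = \frac{85}{8077}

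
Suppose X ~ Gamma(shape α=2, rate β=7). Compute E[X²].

Using the identity E[X²] = Var(X) + (E[X])²:
E[X] = \frac{2}{7}
Var(X) = \frac{2}{49}
E[X²] = \frac{2}{49} + (\frac{2}{7})²
= \frac{6}{49}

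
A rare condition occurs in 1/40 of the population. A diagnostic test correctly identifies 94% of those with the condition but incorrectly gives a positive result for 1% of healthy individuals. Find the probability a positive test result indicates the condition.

Let D = the rare event, + = positive/flagged.
P(D) = 1/40
P(+|D) = 94/100 = 47/50
P(+|D') = 1/100
P(+) = P(+|D)P(D) + P(+|D')P(D')
     = \frac{47}{50} × \frac{1}{40} + \frac{1}{100} × \frac{39}{40}
     = \frac{133}{4000}
P(D|+) = P(+|D)P(D)/P(+) = \frac{94}{133}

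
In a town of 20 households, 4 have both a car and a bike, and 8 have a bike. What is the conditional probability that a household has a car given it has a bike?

P(A ∩ B) = 4/20 = 1/5
P(B) = 8/20 = 2/5
P(A|B) = P(A ∩ B) / P(B) = (1/5) / (2/5) = 1/2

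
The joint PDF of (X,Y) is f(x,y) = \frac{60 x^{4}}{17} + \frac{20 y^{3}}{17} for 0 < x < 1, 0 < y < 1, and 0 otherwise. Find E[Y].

E[Y] = ∫_0^1 ∫_0^1 y × f(x,y) dx dy
= \frac{10}{17}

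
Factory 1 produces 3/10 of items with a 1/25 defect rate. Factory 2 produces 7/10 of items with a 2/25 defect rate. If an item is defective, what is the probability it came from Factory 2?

Using Bayes' theorem:
P(F1) = 3/10, P(D|F1) = 1/25
P(F2) = 7/10, P(D|F2) = 2/25
P(D) = P(D|F1)P(F1) + P(D|F2)P(F2)
     = \frac{17}{250}
P(F2|D) = P(D|F2)P(F2) / P(D)
= \frac{14}{17}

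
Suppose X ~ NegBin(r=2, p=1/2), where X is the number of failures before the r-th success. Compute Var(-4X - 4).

For X ~ NegBin(r=2, p=1/2), where X is the number of failures before the r-th success:
Var(X) = 4
Var(-4X - 4) = (-4)² × Var(X) = 16 × 4 = 64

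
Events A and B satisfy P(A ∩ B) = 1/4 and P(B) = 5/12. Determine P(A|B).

P(A|B) = P(A ∩ B) / P(B)
= (1/4) / (5/12)
= 3/5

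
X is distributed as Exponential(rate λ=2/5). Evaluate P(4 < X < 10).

P(4 < X < 10) = ∫_{4}^{10} f(x) dx
where f(x) = \frac{2 e^{- \frac{2 x}{5}}}{5}
= - \frac{1}{e^{4}} + e^{- \frac{8}{5}}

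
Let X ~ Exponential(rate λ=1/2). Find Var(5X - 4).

For X ~ Exponential(rate λ=1/2):
Var(X) = 4
Var(5X - 4) = (5)² × Var(X) = 25 × 4 = 100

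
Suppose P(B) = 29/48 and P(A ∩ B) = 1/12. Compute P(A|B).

P(A|B) = P(A ∩ B) / P(B)
= (1/12) / (29/48)
= 4/29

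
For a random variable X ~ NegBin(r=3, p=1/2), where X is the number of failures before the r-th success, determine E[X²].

Using the identity E[X²] = Var(X) + (E[X])²:
E[X] = 3
Var(X) = 6
E[X²] = 6 + (3)²
= 15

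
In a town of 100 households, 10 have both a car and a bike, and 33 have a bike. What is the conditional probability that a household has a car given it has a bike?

P(A ∩ B) = 10/100 = 1/10
P(B) = 33/100
P(A|B) = P(A ∩ B) / P(B) = (1/10) / (33/100) = 10/33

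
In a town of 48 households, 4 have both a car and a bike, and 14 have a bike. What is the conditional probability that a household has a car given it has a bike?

P(A ∩ B) = 4/48 = 1/12
P(B) = 14/48 = 7/24
P(A|B) = P(A ∩ B) / P(B) = (1/12) / (7/24) = 2/7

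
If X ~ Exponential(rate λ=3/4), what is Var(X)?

For X ~ Exponential(rate λ=3/4):
Var(X) = \frac{16}{9}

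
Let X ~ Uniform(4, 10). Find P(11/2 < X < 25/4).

P(11/2 < X < 25/4) = ∫_{11/2}^{25/4} f(x) dx
where f(x) = \frac{1}{6}
= \frac{1}{8}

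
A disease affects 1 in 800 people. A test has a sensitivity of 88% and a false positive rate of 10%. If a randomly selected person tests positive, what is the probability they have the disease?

Let D = the rare event, + = positive/flagged.
P(D) = 1/800
P(+|D) = 88/100 = 22/25
P(+|D') = 10/100 = 1/10
P(+) = P(+|D)P(D) + P(+|D')P(D')
     = \frac{22}{25} × \frac{1}{800} + \frac{1}{10} × \frac{799}{800}
     = \frac{4039}{40000}
P(D|+) = P(+|D)P(D)/P(+) = \frac{44}{4039}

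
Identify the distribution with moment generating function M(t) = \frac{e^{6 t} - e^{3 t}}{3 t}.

The MGF M(t) = \frac{e^{6 t} - e^{3 t}}{3 t} is the standard form for the Uniform distribution.
Comparing with the known MGF formula identifies: Uniform(3, 6)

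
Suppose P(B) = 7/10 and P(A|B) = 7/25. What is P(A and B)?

By definition, P(A|B) = P(A ∩ B) / P(B)
So P(A ∩ B) = P(A|B) × P(B)
= 7/25 × 7/10
= 49/250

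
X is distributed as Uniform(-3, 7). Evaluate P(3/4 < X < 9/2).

P(3/4 < X < 9/2) = ∫_{3/4}^{9/2} f(x) dx
where f(x) = \frac{1}{10}
= \frac{3}{8}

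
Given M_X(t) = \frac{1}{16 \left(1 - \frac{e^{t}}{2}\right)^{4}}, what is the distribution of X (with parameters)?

The MGF M(t) = \frac{1}{16 \left(1 - \frac{e^{t}}{2}\right)^{4}} is the standard form for the NegativeBinomial distribution.
Comparing with the known MGF formula identifies: NegBin(r=4, p=1/2), X = failures before r-th success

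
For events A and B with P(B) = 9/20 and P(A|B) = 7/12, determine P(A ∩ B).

By definition, P(A|B) = P(A ∩ B) / P(B)
So P(A ∩ B) = P(A|B) × P(B)
= 7/12 × 9/20
= 21/80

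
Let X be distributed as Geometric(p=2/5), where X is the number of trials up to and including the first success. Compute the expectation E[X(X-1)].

E[X(X-1)] = E[X² - X] = E[X²] - E[X]
E[X] = \frac{5}{2}
E[X²] = Var(X) + (E[X])² = \frac{15}{4} + (\frac{5}{2})² = 10
E[X(X-1)] = 10 - \frac{5}{2} = \frac{15}{2}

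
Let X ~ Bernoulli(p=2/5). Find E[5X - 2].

For X ~ Bernoulli(p=2/5):
E[X] = \frac{2}{5}
E[5X - 2] = 5 × E[X] - 2 = 0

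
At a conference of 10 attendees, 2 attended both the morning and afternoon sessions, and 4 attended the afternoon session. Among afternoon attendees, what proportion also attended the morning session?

P(A ∩ B) = 2/10 = 1/5
P(B) = 4/10 = 2/5
P(A|B) = P(A ∩ B) / P(B) = (1/5) / (2/5) = 1/2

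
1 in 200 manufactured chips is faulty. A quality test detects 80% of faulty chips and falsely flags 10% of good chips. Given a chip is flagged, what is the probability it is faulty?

Let D = the rare event, + = positive/flagged.
P(D) = 1/200
P(+|D) = 80/100 = 4/5
P(+|D') = 10/100 = 1/10
P(+) = P(+|D)P(D) + P(+|D')P(D')
     = \frac{4}{5} × \frac{1}{200} + \frac{1}{10} × \frac{199}{200}
     = \frac{207}{2000}
P(D|+) = P(+|D)P(D)/P(+) = \frac{8}{207}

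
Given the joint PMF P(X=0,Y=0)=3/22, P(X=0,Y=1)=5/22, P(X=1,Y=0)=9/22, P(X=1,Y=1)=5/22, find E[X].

First find marginal of X:
P(X=0) = 4/11
P(X=1) = 7/11
E[X] = 0 × 4/11 + 1 × 7/11 = 7/11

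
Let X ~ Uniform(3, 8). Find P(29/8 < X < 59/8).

P(29/8 < X < 59/8) = ∫_{29/8}^{59/8} f(x) dx
where f(x) = \frac{1}{5}
= \frac{3}{4}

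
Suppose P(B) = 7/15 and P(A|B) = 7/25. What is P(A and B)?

By definition, P(A|B) = P(A ∩ B) / P(B)
So P(A ∩ B) = P(A|B) × P(B)
= 7/25 × 7/15
= 49/375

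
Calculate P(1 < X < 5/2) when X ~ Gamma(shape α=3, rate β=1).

P(1 < X < 5/2) = ∫_{1}^{5/2} f(x) dx
where f(x) = \frac{x^{2} e^{- x}}{2}
= - \frac{53}{8 e^{\frac{5}{2}}} + \frac{5}{2 e}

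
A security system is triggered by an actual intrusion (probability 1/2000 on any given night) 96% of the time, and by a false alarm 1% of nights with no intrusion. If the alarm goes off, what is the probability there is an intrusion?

Let D = the rare event, + = positive/flagged.
P(D) = 1/2000
P(+|D) = 96/100 = 24/25
P(+|D') = 1/100
P(+) = P(+|D)P(D) + P(+|D')P(D')
     = \frac{24}{25} × \frac{1}{2000} + \frac{1}{100} × \frac{1999}{2000}
     = \frac{419}{40000}
P(D|+) = P(+|D)P(D)/P(+) = \frac{96}{2095}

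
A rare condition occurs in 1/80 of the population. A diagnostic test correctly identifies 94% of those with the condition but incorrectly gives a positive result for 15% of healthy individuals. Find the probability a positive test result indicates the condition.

Let D = the rare event, + = positive/flagged.
P(D) = 1/80
P(+|D) = 94/100 = 47/50
P(+|D') = 15/100 = 3/20
P(+) = P(+|D)P(D) + P(+|D')P(D')
     = \frac{47}{50} × \frac{1}{80} + \frac{3}{20} × \frac{79}{80}
     = \frac{1279}{8000}
P(D|+) = P(+|D)P(D)/P(+) = \frac{94}{1279}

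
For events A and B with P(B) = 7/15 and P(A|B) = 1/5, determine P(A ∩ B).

By definition, P(A|B) = P(A ∩ B) / P(B)
So P(A ∩ B) = P(A|B) × P(B)
= 1/5 × 7/15
= 7/75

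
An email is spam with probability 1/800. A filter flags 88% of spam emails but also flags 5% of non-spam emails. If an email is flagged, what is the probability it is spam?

Let D = the rare event, + = positive/flagged.
P(D) = 1/800
P(+|D) = 88/100 = 22/25
P(+|D') = 5/100 = 1/20
P(+) = P(+|D)P(D) + P(+|D')P(D')
     = \frac{22}{25} × \frac{1}{800} + \frac{1}{20} × \frac{799}{800}
     = \frac{4083}{80000}
P(D|+) = P(+|D)P(D)/P(+) = \frac{88}{4083}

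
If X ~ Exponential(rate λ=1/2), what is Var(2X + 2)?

For X ~ Exponential(rate λ=1/2):
Var(X) = 4
Var(2X + 2) = (2)² × Var(X) = 4 × 4 = 16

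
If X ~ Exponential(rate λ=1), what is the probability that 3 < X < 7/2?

P(3 < X < 7/2) = ∫_{3}^{7/2} f(x) dx
where f(x) = e^{- x}
= - \frac{1}{e^{\frac{7}{2}}} + e^{-3}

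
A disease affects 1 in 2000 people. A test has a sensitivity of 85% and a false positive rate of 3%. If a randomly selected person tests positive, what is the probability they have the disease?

Let D = the rare event, + = positive/flagged.
P(D) = 1/2000
P(+|D) = 85/100 = 17/20
P(+|D') = 3/100
P(+) = P(+|D)P(D) + P(+|D')P(D')
     = \frac{17}{20} × \frac{1}{2000} + \frac{3}{100} × \frac{1999}{2000}
     = \frac{3041}{100000}
P(D|+) = P(+|D)P(D)/P(+) = \frac{85}{6082}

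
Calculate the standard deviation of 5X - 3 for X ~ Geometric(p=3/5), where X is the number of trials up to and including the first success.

For X ~ Geometric(p=3/5), where X is the number of trials up to and including the first success:
Var(X) = \frac{10}{9}
SD(X) = √(Var(X)) = √(\frac{10}{9}) = \frac{\sqrt{10}}{3}
SD(5X - 3) = |5| × SD(X) = 5 × \frac{\sqrt{10}}{3} = \frac{5 \sqrt{10}}{3}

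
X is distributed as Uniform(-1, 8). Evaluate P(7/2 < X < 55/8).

P(7/2 < X < 55/8) = ∫_{7/2}^{55/8} f(x) dx
where f(x) = \frac{1}{9}
= \frac{3}{8}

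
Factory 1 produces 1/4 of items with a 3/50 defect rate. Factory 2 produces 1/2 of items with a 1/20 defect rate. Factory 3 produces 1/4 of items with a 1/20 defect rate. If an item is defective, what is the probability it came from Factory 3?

Using Bayes' theorem:
P(F1) = 1/4, P(D|F1) = 3/50
P(F2) = 1/2, P(D|F2) = 1/20
P(F3) = 1/4, P(D|F3) = 1/20
P(D) = P(D|F1)P(F1) + P(D|F2)P(F2) + P(D|F3)P(F3)
     = \frac{21}{400}
P(F3|D) = P(D|F3)P(F3) / P(D)
= \frac{5}{21}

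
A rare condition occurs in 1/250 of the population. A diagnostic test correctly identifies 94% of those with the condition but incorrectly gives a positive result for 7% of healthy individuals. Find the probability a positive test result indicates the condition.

Let D = the rare event, + = positive/flagged.
P(D) = 1/250
P(+|D) = 94/100 = 47/50
P(+|D') = 7/100
P(+) = P(+|D)P(D) + P(+|D')P(D')
     = \frac{47}{50} × \frac{1}{250} + \frac{7}{100} × \frac{249}{250}
     = \frac{1837}{25000}
P(D|+) = P(+|D)P(D)/P(+) = \frac{94}{1837}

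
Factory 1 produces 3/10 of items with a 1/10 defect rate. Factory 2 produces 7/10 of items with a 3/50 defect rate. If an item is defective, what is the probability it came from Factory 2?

Using Bayes' theorem:
P(F1) = 3/10, P(D|F1) = 1/10
P(F2) = 7/10, P(D|F2) = 3/50
P(D) = P(D|F1)P(F1) + P(D|F2)P(F2)
     = \frac{9}{125}
P(F2|D) = P(D|F2)P(F2) / P(D)
= \frac{7}{12}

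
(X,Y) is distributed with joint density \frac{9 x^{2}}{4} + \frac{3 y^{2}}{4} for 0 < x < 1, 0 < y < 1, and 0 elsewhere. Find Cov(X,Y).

E[XY] = ∫∫ xy × f(x,y) dx dy = \frac{3}{8}
E[X] = \frac{11}{16}
E[Y] = \frac{9}{16}
Cov(X,Y) = E[XY] - E[X]E[Y] = - \frac{3}{256}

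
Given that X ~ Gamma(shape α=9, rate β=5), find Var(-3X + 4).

For X ~ Gamma(shape α=9, rate β=5):
Var(X) = \frac{9}{25}
Var(-3X + 4) = (-3)² × Var(X) = 9 × \frac{9}{25} = \frac{81}{25}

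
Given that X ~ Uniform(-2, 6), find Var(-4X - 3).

For X ~ Uniform(-2, 6):
Var(X) = \frac{16}{3}
Var(-4X - 3) = (-4)² × Var(X) = 16 × \frac{16}{3} = \frac{256}{3}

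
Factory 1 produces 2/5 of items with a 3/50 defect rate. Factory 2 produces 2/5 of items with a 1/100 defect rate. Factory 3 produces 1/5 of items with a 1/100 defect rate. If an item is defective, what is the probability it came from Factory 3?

Using Bayes' theorem:
P(F1) = 2/5, P(D|F1) = 3/50
P(F2) = 2/5, P(D|F2) = 1/100
P(F3) = 1/5, P(D|F3) = 1/100
P(D) = P(D|F1)P(F1) + P(D|F2)P(F2) + P(D|F3)P(F3)
     = \frac{3}{100}
P(F3|D) = P(D|F3)P(F3) / P(D)
= \frac{1}{15}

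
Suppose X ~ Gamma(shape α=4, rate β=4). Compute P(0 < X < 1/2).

P(0 < X < 1/2) = ∫_{0}^{1/2} f(x) dx
where f(x) = \frac{128 x^{3} e^{- 4 x}}{3}
= 1 - \frac{19}{3 e^{2}}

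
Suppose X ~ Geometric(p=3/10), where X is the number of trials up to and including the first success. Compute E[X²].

Using the identity E[X²] = Var(X) + (E[X])²:
E[X] = \frac{10}{3}
Var(X) = \frac{70}{9}
E[X²] = \frac{70}{9} + (\frac{10}{3})²
= \frac{170}{9}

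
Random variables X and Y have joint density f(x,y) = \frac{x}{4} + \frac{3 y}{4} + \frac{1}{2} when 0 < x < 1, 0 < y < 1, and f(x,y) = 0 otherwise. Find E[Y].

E[Y] = ∫_0^1 ∫_0^1 y × f(x,y) dx dy
= \frac{9}{16}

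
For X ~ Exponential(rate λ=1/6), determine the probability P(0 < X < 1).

P(0 < X < 1) = ∫_{0}^{1} f(x) dx
where f(x) = \frac{e^{- \frac{x}{6}}}{6}
= 1 - e^{- \frac{1}{6}}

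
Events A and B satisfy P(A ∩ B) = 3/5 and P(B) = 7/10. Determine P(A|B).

P(A|B) = P(A ∩ B) / P(B)
= (3/5) / (7/10)
= 6/7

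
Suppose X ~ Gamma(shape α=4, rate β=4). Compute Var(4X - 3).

For X ~ Gamma(shape α=4, rate β=4):
Var(X) = \frac{1}{4}
Var(4X - 3) = (4)² × Var(X) = 16 × \frac{1}{4} = 4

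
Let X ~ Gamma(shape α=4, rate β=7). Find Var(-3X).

For X ~ Gamma(shape α=4, rate β=7):
Var(X) = \frac{4}{49}
Var(-3X) = (-3)² × Var(X) = 9 × \frac{4}{49} = \frac{36}{49}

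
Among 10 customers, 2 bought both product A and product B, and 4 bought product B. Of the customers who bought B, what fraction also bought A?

P(A ∩ B) = 2/10 = 1/5
P(B) = 4/10 = 2/5
P(A|B) = P(A ∩ B) / P(B) = (1/5) / (2/5) = 1/2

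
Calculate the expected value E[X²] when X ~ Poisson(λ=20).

Using the identity E[X²] = Var(X) + (E[X])²:
E[X] = 20
Var(X) = 20
E[X²] = 20 + (20)²
= 420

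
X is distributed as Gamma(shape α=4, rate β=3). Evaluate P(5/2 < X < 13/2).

P(5/2 < X < 13/2) = ∫_{5/2}^{13/2} f(x) dx
where f(x) = \frac{27 x^{3} e^{- 3 x}}{2}
= \frac{-23143 + 1711 e^{12}}{16 e^{\frac{39}{2}}}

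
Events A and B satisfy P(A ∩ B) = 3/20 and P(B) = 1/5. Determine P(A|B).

P(A|B) = P(A ∩ B) / P(B)
= (3/20) / (1/5)
= 3/4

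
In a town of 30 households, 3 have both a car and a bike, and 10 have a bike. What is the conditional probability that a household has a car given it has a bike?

P(A ∩ B) = 3/30 = 1/10
P(B) = 10/30 = 1/3
P(A|B) = P(A ∩ B) / P(B) = (1/10) / (1/3) = 3/10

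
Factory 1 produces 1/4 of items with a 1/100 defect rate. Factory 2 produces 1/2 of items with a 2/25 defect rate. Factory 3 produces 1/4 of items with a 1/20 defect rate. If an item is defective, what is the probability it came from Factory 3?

Using Bayes' theorem:
P(F1) = 1/4, P(D|F1) = 1/100
P(F2) = 1/2, P(D|F2) = 2/25
P(F3) = 1/4, P(D|F3) = 1/20
P(D) = P(D|F1)P(F1) + P(D|F2)P(F2) + P(D|F3)P(F3)
     = \frac{11}{200}
P(F3|D) = P(D|F3)P(F3) / P(D)
= \frac{5}{22}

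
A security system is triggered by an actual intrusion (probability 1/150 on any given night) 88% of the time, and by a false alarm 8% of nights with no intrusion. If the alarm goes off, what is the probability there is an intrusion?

Let D = the rare event, + = positive/flagged.
P(D) = 1/150
P(+|D) = 88/100 = 22/25
P(+|D') = 8/100 = 2/25
P(+) = P(+|D)P(D) + P(+|D')P(D')
     = \frac{22}{25} × \frac{1}{150} + \frac{2}{25} × \frac{149}{150}
     = \frac{32}{375}
P(D|+) = P(+|D)P(D)/P(+) = \frac{11}{160}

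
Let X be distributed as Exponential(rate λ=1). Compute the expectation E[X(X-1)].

E[X(X-1)] = E[X² - X] = E[X²] - E[X]
E[X] = 1
E[X²] = Var(X) + (E[X])² = 1 + (1)² = 2
E[X(X-1)] = 2 - 1 = 1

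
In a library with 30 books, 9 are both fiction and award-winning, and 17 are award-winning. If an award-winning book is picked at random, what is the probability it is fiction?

P(A ∩ B) = 9/30 = 3/10
P(B) = 17/30
P(A|B) = P(A ∩ B) / P(B) = (3/10) / (17/30) = 9/17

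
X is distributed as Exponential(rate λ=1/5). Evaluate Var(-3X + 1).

For X ~ Exponential(rate λ=1/5):
Var(X) = 25
Var(-3X + 1) = (-3)² × Var(X) = 9 × 25 = 225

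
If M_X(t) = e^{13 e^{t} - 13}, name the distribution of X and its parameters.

The MGF M(t) = e^{13 e^{t} - 13} is the standard form for the Poisson distribution.
Comparing with the known MGF formula identifies: Poisson(λ=13)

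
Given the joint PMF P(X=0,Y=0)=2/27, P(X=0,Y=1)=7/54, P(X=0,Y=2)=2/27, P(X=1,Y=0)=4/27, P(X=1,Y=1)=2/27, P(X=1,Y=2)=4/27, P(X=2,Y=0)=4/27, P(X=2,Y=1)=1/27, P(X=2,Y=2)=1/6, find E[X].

First find marginal of X:
P(X=0) = 5/18
P(X=1) = 10/27
P(X=2) = 19/54
E[X] = 0 × 5/18 + 1 × 10/27 + 2 × 19/54 = 29/27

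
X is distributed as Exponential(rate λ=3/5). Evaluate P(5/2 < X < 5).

P(5/2 < X < 5) = ∫_{5/2}^{5} f(x) dx
where f(x) = \frac{3 e^{- \frac{3 x}{5}}}{5}
= - \frac{1}{e^{3}} + e^{- \frac{3}{2}}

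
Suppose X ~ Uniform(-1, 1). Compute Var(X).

For X ~ Uniform(-1, 1):
Var(X) = \frac{1}{3}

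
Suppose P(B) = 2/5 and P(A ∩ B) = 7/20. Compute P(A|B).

P(A|B) = P(A ∩ B) / P(B)
= (7/20) / (2/5)
= 7/8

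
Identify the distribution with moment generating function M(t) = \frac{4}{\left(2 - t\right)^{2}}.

The MGF M(t) = \frac{4}{\left(2 - t\right)^{2}} is the standard form for the Gamma distribution.
Comparing with the known MGF formula identifies: Gamma(shape α=2, rate β=2)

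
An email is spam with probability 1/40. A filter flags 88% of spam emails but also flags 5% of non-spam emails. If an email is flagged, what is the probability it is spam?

Let D = the rare event, + = positive/flagged.
P(D) = 1/40
P(+|D) = 88/100 = 22/25
P(+|D') = 5/100 = 1/20
P(+) = P(+|D)P(D) + P(+|D')P(D')
     = \frac{22}{25} × \frac{1}{40} + \frac{1}{20} × \frac{39}{40}
     = \frac{283}{4000}
P(D|+) = P(+|D)P(D)/P(+) = \frac{88}{283}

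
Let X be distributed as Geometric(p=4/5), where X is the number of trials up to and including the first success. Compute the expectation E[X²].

Using the identity E[X²] = Var(X) + (E[X])²:
E[X] = \frac{5}{4}
Var(X) = \frac{5}{16}
E[X²] = \frac{5}{16} + (\frac{5}{4})²
= \frac{15}{8}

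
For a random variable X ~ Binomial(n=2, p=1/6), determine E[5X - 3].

For X ~ Binomial(n=2, p=1/6):
E[X] = \frac{1}{3}
E[5X - 3] = 5 × E[X] - 3 = - \frac{4}{3}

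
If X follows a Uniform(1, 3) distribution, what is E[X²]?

Using the identity E[X²] = Var(X) + (E[X])²:
E[X] = 2
Var(X) = \frac{1}{3}
E[X²] = \frac{1}{3} + (2)²
= \frac{13}{3}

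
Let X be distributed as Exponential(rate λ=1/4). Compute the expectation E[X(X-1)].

E[X(X-1)] = E[X² - X] = E[X²] - E[X]
E[X] = 4
E[X²] = Var(X) + (E[X])² = 16 + (4)² = 32
E[X(X-1)] = 32 - 4 = 28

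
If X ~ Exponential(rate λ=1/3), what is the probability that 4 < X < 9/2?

P(4 < X < 9/2) = ∫_{4}^{9/2} f(x) dx
where f(x) = \frac{e^{- \frac{x}{3}}}{3}
= - \frac{1}{e^{\frac{3}{2}}} + e^{- \frac{4}{3}}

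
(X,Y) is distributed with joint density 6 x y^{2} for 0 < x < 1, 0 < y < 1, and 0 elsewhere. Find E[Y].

E[Y] = ∫_0^1 ∫_0^1 y × f(x,y) dx dy
= \frac{3}{4}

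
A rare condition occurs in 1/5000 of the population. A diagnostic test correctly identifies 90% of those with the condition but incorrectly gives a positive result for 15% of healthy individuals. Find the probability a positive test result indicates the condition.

Let D = the rare event, + = positive/flagged.
P(D) = 1/5000
P(+|D) = 90/100 = 9/10
P(+|D') = 15/100 = 3/20
P(+) = P(+|D)P(D) + P(+|D')P(D')
     = \frac{9}{10} × \frac{1}{5000} + \frac{3}{20} × \frac{4999}{5000}
     = \frac{3003}{20000}
P(D|+) = P(+|D)P(D)/P(+) = \frac{6}{5005}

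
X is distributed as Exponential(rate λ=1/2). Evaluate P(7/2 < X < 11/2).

P(7/2 < X < 11/2) = ∫_{7/2}^{11/2} f(x) dx
where f(x) = \frac{e^{- \frac{x}{2}}}{2}
= - \frac{1 - e}{e^{\frac{11}{4}}}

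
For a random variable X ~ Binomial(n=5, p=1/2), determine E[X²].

Using the identity E[X²] = Var(X) + (E[X])²:
E[X] = \frac{5}{2}
Var(X) = \frac{5}{4}
E[X²] = \frac{5}{4} + (\frac{5}{2})²
= \frac{15}{2}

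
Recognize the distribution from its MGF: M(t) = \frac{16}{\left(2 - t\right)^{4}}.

The MGF M(t) = \frac{16}{\left(2 - t\right)^{4}} is the standard form for the Gamma distribution.
Comparing with the known MGF formula identifies: Gamma(shape α=4, rate β=2)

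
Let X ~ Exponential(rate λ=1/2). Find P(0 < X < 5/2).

P(0 < X < 5/2) = ∫_{0}^{5/2} f(x) dx
where f(x) = \frac{e^{- \frac{x}{2}}}{2}
= 1 - e^{- \frac{5}{4}}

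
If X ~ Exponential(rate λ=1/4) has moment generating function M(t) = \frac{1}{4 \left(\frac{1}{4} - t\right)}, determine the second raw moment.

To find E[X^2], compute M^(2)(0):
M^(1)(t) = \frac{1}{4 \left(\frac{1}{4} - t\right)^{2}}
M^(2)(t) = \frac{1}{2 \left(\frac{1}{4} - t\right)^{3}}
M^(2)(0) = 32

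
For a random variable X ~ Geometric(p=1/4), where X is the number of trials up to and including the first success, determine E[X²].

Using the identity E[X²] = Var(X) + (E[X])²:
E[X] = 4
Var(X) = 12
E[X²] = 12 + (4)²
= 28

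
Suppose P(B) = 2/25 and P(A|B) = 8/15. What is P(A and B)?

By definition, P(A|B) = P(A ∩ B) / P(B)
So P(A ∩ B) = P(A|B) × P(B)
= 8/15 × 2/25
= 16/375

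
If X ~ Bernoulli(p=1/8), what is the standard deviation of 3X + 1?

For X ~ Bernoulli(p=1/8):
Var(X) = \frac{7}{64}
SD(X) = √(Var(X)) = √(\frac{7}{64}) = \frac{\sqrt{7}}{8}
SD(3X + 1) = |3| × SD(X) = 3 × \frac{\sqrt{7}}{8} = \frac{3 \sqrt{7}}{8}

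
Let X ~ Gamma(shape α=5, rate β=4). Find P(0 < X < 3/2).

P(0 < X < 3/2) = ∫_{0}^{3/2} f(x) dx
where f(x) = \frac{128 x^{4} e^{- 4 x}}{3}
= 1 - \frac{115}{e^{6}}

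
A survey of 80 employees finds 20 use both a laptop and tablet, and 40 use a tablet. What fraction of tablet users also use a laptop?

P(A ∩ B) = 20/80 = 1/4
P(B) = 40/80 = 1/2
P(A|B) = P(A ∩ B) / P(B) = (1/4) / (1/2) = 1/2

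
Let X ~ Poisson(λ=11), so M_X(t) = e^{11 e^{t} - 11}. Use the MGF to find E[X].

To find E[X], compute M^(1)(0):
M^(1)(t) = 11 e^{t} e^{11 e^{t} - 11}
M^(1)(0) = 11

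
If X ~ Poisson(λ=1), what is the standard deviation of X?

For X ~ Poisson(λ=1):
Var(X) = 1
SD(X) = √(Var(X)) = √(1) = 1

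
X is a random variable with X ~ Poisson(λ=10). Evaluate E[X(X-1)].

E[X(X-1)] = E[X² - X] = E[X²] - E[X]
E[X] = 10
E[X²] = Var(X) + (E[X])² = 10 + (10)² = 110
E[X(X-1)] = 110 - 10 = 100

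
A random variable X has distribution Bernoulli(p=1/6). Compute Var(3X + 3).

For X ~ Bernoulli(p=1/6):
Var(X) = \frac{5}{36}
Var(3X + 3) = (3)² × Var(X) = 9 × \frac{5}{36} = \frac{5}{4}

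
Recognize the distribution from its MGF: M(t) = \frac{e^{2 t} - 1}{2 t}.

The MGF M(t) = \frac{e^{2 t} - 1}{2 t} is the standard form for the Uniform distribution.
Comparing with the known MGF formula identifies: Uniform(0, 2)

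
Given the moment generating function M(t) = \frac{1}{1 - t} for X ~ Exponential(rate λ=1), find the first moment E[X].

To find E[X], compute M^(1)(0):
M^(1)(t) = \frac{1}{\left(1 - t\right)^{2}}
M^(1)(0) = 1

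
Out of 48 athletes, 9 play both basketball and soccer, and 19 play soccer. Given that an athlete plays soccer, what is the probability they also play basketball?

P(A ∩ B) = 9/48 = 3/16
P(B) = 19/48
P(A|B) = P(A ∩ B) / P(B) = (3/16) / (19/48) = 9/19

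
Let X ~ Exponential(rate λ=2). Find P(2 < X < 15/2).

P(2 < X < 15/2) = ∫_{2}^{15/2} f(x) dx
where f(x) = 2 e^{- 2 x}
= - \frac{1 - e^{11}}{e^{15}}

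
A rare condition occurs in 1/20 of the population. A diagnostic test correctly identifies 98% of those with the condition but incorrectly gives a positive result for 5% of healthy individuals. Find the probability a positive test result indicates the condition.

Let D = the rare event, + = positive/flagged.
P(D) = 1/20
P(+|D) = 98/100 = 49/50
P(+|D') = 5/100 = 1/20
P(+) = P(+|D)P(D) + P(+|D')P(D')
     = \frac{49}{50} × \frac{1}{20} + \frac{1}{20} × \frac{19}{20}
     = \frac{193}{2000}
P(D|+) = P(+|D)P(D)/P(+) = \frac{98}{193}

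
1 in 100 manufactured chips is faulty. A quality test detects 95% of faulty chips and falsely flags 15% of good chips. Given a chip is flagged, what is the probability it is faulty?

Let D = the rare event, + = positive/flagged.
P(D) = 1/100
P(+|D) = 95/100 = 19/20
P(+|D') = 15/100 = 3/20
P(+) = P(+|D)P(D) + P(+|D')P(D')
     = \frac{19}{20} × \frac{1}{100} + \frac{3}{20} × \frac{99}{100}
     = \frac{79}{500}
P(D|+) = P(+|D)P(D)/P(+) = \frac{19}{316}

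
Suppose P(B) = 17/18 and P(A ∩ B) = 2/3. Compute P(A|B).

P(A|B) = P(A ∩ B) / P(B)
= (2/3) / (17/18)
= 12/17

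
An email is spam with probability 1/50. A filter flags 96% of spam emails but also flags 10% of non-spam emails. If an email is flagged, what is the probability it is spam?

Let D = the rare event, + = positive/flagged.
P(D) = 1/50
P(+|D) = 96/100 = 24/25
P(+|D') = 10/100 = 1/10
P(+) = P(+|D)P(D) + P(+|D')P(D')
     = \frac{24}{25} × \frac{1}{50} + \frac{1}{10} × \frac{49}{50}
     = \frac{293}{2500}
P(D|+) = P(+|D)P(D)/P(+) = \frac{48}{293}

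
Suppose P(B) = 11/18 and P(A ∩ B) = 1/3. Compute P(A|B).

P(A|B) = P(A ∩ B) / P(B)
= (1/3) / (11/18)
= 6/11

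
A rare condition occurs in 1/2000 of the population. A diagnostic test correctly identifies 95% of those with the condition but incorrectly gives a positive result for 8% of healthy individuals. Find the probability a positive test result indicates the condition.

Let D = the rare event, + = positive/flagged.
P(D) = 1/2000
P(+|D) = 95/100 = 19/20
P(+|D') = 8/100 = 2/25
P(+) = P(+|D)P(D) + P(+|D')P(D')
     = \frac{19}{20} × \frac{1}{2000} + \frac{2}{25} × \frac{1999}{2000}
     = \frac{16087}{200000}
P(D|+) = P(+|D)P(D)/P(+) = \frac{95}{16087}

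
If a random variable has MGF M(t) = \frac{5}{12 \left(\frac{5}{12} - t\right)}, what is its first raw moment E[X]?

To find E[X], compute M^(1)(0):
M^(1)(t) = \frac{5}{12 \left(\frac{5}{12} - t\right)^{2}}
M^(1)(0) = \frac{12}{5}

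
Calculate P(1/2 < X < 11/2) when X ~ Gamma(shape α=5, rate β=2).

P(1/2 < X < 11/2) = ∫_{1/2}^{11/2} f(x) dx
where f(x) = \frac{4 x^{4} e^{- 2 x}}{3}
= \frac{5 \left(-4341 + 13 e^{10}\right)}{24 e^{11}}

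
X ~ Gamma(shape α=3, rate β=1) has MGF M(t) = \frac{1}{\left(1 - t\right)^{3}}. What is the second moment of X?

To find E[X^2], compute M^(2)(0):
M^(1)(t) = \frac{3}{\left(1 - t\right)^{4}}
M^(2)(t) = \frac{12}{\left(1 - t\right)^{5}}
M^(2)(0) = 12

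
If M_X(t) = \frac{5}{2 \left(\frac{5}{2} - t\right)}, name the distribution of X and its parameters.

The MGF M(t) = \frac{5}{2 \left(\frac{5}{2} - t\right)} is the standard form for the Exponential distribution.
Comparing with the known MGF formula identifies: Exponential(rate λ=5/2)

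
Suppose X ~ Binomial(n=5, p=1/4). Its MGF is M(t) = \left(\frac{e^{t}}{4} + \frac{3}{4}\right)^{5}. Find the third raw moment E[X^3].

To find E[X^3], compute M^(3)(0):
M^(1)(t) = \frac{5 \left(\frac{e^{t}}{4} + \frac{3}{4}\right)^{4} e^{t}}{4}
M^(2)(t) = \frac{5 \left(\frac{e^{t}}{4} + \frac{3}{4}\right)^{4} e^{t}}{4} + \frac{5 \left(\frac{e^{t}}{4} + \frac{3}{4}\right)^{3} e^{2 t}}{4}
M^(3)(t) = \frac{5 \left(\frac{e^{t}}{4} + \frac{3}{4}\right)^{4} e^{t}}{4} + \frac{15 \left(\frac{e^{t}}{4} + \frac{3}{4}\right)^{3} e^{2 t}}{4} + \frac{15 \left(\frac{e^{t}}{4} + \frac{3}{4}\right)^{2} e^{3 t}}{16}
M^(3)(0) = \frac{95}{16}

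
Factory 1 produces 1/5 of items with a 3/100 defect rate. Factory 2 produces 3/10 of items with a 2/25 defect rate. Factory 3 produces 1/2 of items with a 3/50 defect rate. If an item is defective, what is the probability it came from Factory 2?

Using Bayes' theorem:
P(F1) = 1/5, P(D|F1) = 3/100
P(F2) = 3/10, P(D|F2) = 2/25
P(F3) = 1/2, P(D|F3) = 3/50
P(D) = P(D|F1)P(F1) + P(D|F2)P(F2) + P(D|F3)P(F3)
     = \frac{3}{50}
P(F2|D) = P(D|F2)P(F2) / P(D)
= \frac{2}{5}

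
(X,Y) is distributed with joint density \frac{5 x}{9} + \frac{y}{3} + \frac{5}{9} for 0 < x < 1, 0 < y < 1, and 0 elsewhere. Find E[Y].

E[Y] = ∫_0^1 ∫_0^1 y × f(x,y) dx dy
= \frac{19}{36}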